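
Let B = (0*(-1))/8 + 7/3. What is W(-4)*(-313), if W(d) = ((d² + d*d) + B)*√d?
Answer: -64478*I/3 ≈ -21493.0*I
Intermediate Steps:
B = 7/3 (B = 0*(⅛) + 7*(⅓) = 0 + 7/3 = 7/3 ≈ 2.3333)
W(d) = √d*(7/3 + 2*d²) (W(d) = ((d² + d*d) + 7/3)*√d = ((d² + d²) + 7/3)*√d = (2*d² + 7/3)*√d = (7/3 + 2*d²)*√d = √d*(7/3 + 2*d²))
W(-4)*(-313) = (√(-4)*(7 + 6*(-4)²)/3)*(-313) = ((2*I)*(7 + 6*16)/3)*(-313) = ((2*I)*(7 + 96)/3)*(-313) = ((⅓)*(2*I)*103)*(-313) = (206*I/3)*(-313) = -64478*I/3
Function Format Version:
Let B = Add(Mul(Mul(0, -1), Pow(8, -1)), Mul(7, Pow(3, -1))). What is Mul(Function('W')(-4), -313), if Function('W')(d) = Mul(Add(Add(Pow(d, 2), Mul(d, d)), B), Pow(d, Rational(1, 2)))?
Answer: Mul(Rational(-64478, 3), I) ≈ Mul(-21493., I)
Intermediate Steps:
B = Rational(7, 3) (B = Add(Mul(0, Rational(1, 8)), Mul(7, Rational(1, 3))) = Add(0, Rational(7, 3)) = Rational(7, 3) ≈ 2.3333)
Function('W')(d) = Mul(Pow(d, Rational(1, 2)), Add(Rational(7, 3), Mul(2, Pow(d, 2)))) (Function('W')(d) = Mul(Add(Add(Pow(d, 2), Mul(d, d)), Rational(7, 3)), Pow(d, Rational(1, 2))) = Mul(Add(Add(Pow(d, 2), Pow(d, 2)), Rational(7, 3)), Pow(d, Rational(1, 2))) = Mul(Add(Mul(2, Pow(d, 2)), Rational(7, 3)), Pow(d, Rational(1, 2))) = Mul(Add(Rational(7, 3), Mul(2, Pow(d, 2))), Pow(d, Rational(1, 2))) = Mul(Pow(d, Rational(1, 2)), Add(Rational(7, 3), Mul(2, Pow(d, 2)))))
Mul(Function('W')(-4), -313) = Mul(Mul(Rational(1, 3), Pow(-4, Rational(1, 2)), Add(7, Mul(6, Pow(-4, 2)))), -313) = Mul(Mul(Rational(1, 3), Mul(2, I), Add(7, Mul(6, 16))), -313) = Mul(Mul(Rational(1, 3), Mul(2, I), Add(7, 96)), -313) = Mul(Mul(Rational(1, 3), Mul(2, I), 103), -313) = Mul(Mul(Rational(206, 3), I), -313) = Mul(Rational(-64478, 3), I)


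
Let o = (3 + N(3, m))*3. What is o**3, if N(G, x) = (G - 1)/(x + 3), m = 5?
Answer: 59319/64 ≈ 926.86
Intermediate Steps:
N(G, x) = (-1 + G)/(3 + x)
o = 39/4 (o = (3 + (-1 + 3)/(3 + 5))*3 = (3 + 2/8)*3 = (3 + (1/8)*2)*3 = (3 + 1/4)*3 = (13/4)*3 = 39/4 ≈ 9.7500)
o**3 = (39/4)**3 = 59319/64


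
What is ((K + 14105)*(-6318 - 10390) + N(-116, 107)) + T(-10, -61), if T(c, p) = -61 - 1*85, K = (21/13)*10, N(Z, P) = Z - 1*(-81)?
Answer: -3067173453/13 ≈ -2.3594e+8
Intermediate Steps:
N(Z, P) = 81 + Z (N(Z, P) = Z + 81 = 81 + Z)
K = 210/13 (K = ((1/13)*21)*10 = (21/13)*10 = 210/13 ≈ 16.154)
T(c, p) = -146 (T(c, p) = -61 - 85 = -146)
((K + 14105)*(-6318 - 10390) + N(-116, 107)) + T(-10, -61) = ((210/13 + 14105)*(-6318 - 10390) + (81 - 116)) - 146 = ((183575/13)*(-16708) - 35) - 146 = (-3067171100/13 - 35) - 146 = -3067171555/13 - 146 = -3067173453/13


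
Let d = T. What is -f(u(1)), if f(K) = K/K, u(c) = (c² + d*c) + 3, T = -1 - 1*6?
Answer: -1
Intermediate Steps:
T = -7 (T = -1 - 6 = -7)
d = -7
u(c) = 3 + c² - 7*c (u(c) = (c² - 7*c) + 3 = 3 + c² - 7*c)
f(K) = 1
-f(u(1)) = -1*1 = -1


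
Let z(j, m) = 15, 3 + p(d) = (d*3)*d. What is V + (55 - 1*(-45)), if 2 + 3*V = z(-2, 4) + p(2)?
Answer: 322/3 ≈ 107.33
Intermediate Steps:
p(d) = -3 + 3*d**2 (p(d) = -3 + (d*3)*d = -3 + (3*d)*d = -3 + 3*d**2)
V = 22/3 (V = -2/3 + (15 + (-3 + 3*2**2))/3 = -2/3 + (15 + (-3 + 3*4))/3 = -2/3 + (15 + (-3 + 12))/3 = -2/3 + (15 + 9)/3 = -2/3 + (1/3)*24 = -2/3 + 8 = 22/3 ≈ 7.3333)
V + (55 - 1*(-45)) = 22/3 + (55 - 1*(-45)) = 22/3 + (55 + 45) = 22/3 + 100 = 322/3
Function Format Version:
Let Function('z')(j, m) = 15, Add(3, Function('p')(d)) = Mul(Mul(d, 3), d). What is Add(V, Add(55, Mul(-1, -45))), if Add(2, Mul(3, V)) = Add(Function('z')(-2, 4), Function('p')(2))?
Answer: Rational(322, 3) ≈ 107.33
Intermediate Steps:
Function('p')(d) = Add(-3, Mul(3, Pow(d, 2))) (Function('p')(d) = Add(-3, Mul(Mul(d, 3), d)) = Add(-3, Mul(Mul(3, d), d)) = Add(-3, Mul(3, Pow(d, 2))))
V = Rational(22, 3) (V = Add(Rational(-2, 3), Mul(Rational(1, 3), Add(15, Add(-3, Mul(3, Pow(2, 2)))))) = Add(Rational(-2, 3), Mul(Rational(1, 3), Add(15, Add(-3, Mul(3, 4))))) = Add(Rational(-2, 3), Mul(Rational(1, 3), Add(15, Add(-3, 12)))) = Add(Rational(-2, 3), Mul(Rational(1, 3), Add(15, 9))) = Add(Rational(-2, 3), Mul(Rational(1, 3), 24)) = Add(Rational(-2, 3), 8) = Rational(22, 3) ≈ 7.3333)
Add(V, Add(55, Mul(-1, -45))) = Add(Rational(22, 3), Add(55, Mul(-1, -45))) = Add(Rational(22, 3), Add(55, 45)) = Add(Rational(22, 3), 100) = Rational(322, 3)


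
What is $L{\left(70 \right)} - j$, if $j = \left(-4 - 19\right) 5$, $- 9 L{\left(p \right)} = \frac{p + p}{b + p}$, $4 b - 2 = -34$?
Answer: $\frac{32015}{279} \approx 114.75$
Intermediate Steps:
$b = -8$ ($b = \frac{1}{2} + \frac{1}{4} \left(-34\right) = \frac{1}{2} - \frac{17}{2} = -8$)
$L{\left(p \right)} = - \frac{2 p}{9 \left(-8 + p\right)}$ ($L{\left(p \right)} = - \frac{\left(p + p\right) \frac{1}{-8 + p}}{9} = - \frac{2 p \frac{1}{-8 + p}}{9} = - \frac{2 p}{9 \left(-8 + p\right)}$)
$j = -115$ ($j = \left(-23\right) 5 = -115$)
$L{\left(70 \right)} - j = \left(-2\right) 70 \frac{1}{-72 + 9 \cdot 70} - -115 = \left(-2\right) 70 \frac{1}{-72 + 630} + 115 = \left(-2\right) 70 \cdot \frac{1}{558} + 115 = - \frac{70}{279} + 115 = \frac{32015}{279}$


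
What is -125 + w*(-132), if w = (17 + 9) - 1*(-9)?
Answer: -4745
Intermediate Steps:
w = 35 (w = 26 + 9 = 35)
-125 + w*(-132) = -125 + 35*(-132) = -125 - 4620 = -4745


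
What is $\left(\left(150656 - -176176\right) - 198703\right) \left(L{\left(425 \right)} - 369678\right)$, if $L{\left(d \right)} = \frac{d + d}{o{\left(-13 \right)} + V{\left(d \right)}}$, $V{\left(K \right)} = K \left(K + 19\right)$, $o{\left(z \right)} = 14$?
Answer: $- \frac{4469358187642109}{94357} \approx -4.7366 \cdot 10^{10}$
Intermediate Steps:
$V{\left(K \right)} = K \left(19 + K\right)$
$L{\left(d \right)} = \frac{2 d}{14 + d \left(19 + d\right)}$ ($L{\left(d \right)} = \frac{d + d}{14 + d \left(19 + d\right)} = \frac{2 d}{14 + d \left(19 + d\right)}$)
$\left(\left(150656 - -176176\right) - 198703\right) \left(L{\left(425 \right)} - 369678\right) = \left(\left(150656 - -176176\right) - 198703\right) \left(2 \cdot 425 \frac{1}{14 + 425 \left(19 + 425\right)} - 369678\right) = \left(\left(150656 + 176176\right) - 198703\right) \left(2 \cdot 425 \frac{1}{14 + 425 \cdot 444} - 369678\right) = \left(326832 - 198703\right) \left(2 \cdot 425 \frac{1}{14 + 188700} - 369678\right) = 128129 \left(2 \cdot 425 \cdot \frac{1}{188714} - 369678\right) = 128129 \left(\frac{425}{94357} - 369678\right) = 128129 \left(- \frac{34881706621}{94357}\right) = - \frac{4469358187642109}{94357}$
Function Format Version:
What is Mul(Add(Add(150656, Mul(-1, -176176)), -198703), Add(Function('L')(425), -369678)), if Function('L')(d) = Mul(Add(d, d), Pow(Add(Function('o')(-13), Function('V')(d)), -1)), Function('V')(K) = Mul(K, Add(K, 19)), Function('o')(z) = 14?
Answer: Rational(-4469358187642109, 94357) ≈ -4.7366e+10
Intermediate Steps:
Function('V')(K) = Mul(K, Add(19, K))
Function('L')(d) = Mul(2, d, Pow(Add(14, Mul(d, Add(19, d))), -1)) (Function('L')(d) = Mul(Add(d, d), Pow(Add(14, Mul(d, Add(19, d))), -1)) = Mul(Mul(2, d), Pow(Add(14, Mul(d, Add(19, d))), -1)) = Mul(2, d, Pow(Add(14, Mul(d, Add(19, d))), -1)))
Mul(Add(Add(150656, Mul(-1, -176176)), -198703), Add(Function('L')(425), -369678)) = Mul(Add(Add(150656, Mul(-1, -176176)), -198703), Add(Mul(2, 425, Pow(Add(14, Mul(425, Add(19, 425))), -1)), -369678)) = Mul(Add(Add(150656, 176176), -198703), Add(Mul(2, 425, Pow(Add(14, Mul(425, 444)), -1)), -369678)) = Mul(Add(326832, -198703), Add(Mul(2, 425, Pow(Add(14, 188700), -1)), -369678)) = Mul(128129, Add(Mul(2, 425, Pow(188714, -1)), -369678)) = Mul(128129, Add(Mul(2, 425, Rational(1, 188714)), -369678)) = Mul(128129, Add(Rational(425, 94357), -369678)) = Mul(128129, Rational(-34881706621, 94357)) = Rational(-4469358187642109, 94357)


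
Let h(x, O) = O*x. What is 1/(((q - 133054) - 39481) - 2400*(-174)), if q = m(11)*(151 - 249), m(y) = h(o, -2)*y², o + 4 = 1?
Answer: 1/173917 ≈ 5.7499e-6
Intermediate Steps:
o = -3 (o = -4 + 1 = -3)
m(y) = 6*y² (m(y) = (-2*(-3))*y² = 6*y²)
q = -71148 (q = (6*11²)*(151 - 249) = (6*121)*(-98) = 726*(-98) = -71148)
1/(((q - 133054) - 39481) - 2400*(-174)) = 1/(((-71148 - 133054) - 39481) - 2400*(-174)) = 1/((-204202 - 39481) + 417600) = 1/(-243683 + 417600) = 1/173917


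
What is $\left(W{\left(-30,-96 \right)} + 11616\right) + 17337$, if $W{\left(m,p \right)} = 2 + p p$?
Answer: $38171$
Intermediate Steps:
$W{\left(m,p \right)} = 2 + p^{2}$
$\left(W{\left(-30,-96 \right)} + 11616\right) + 17337 = \left(\left(2 + \left(-96\right)^{2}\right) + 11616\right) + 17337 = \left(\left(2 + 9216\right) + 11616\right) + 17337 = \left(9218 + 11616\right) + 17337 = 20834 + 17337 = 38171$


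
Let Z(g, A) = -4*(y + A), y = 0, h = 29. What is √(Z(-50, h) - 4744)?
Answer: 18*I*√15 ≈ 69.714*I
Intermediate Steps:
Z(g, A) = -4*A (Z(g, A) = -4*(0 + A) = -4*A)
√(Z(-50, h) - 4744) = √(-4*29 - 4744) = √(-116 - 4744) = √(-4860) = 18*I*√15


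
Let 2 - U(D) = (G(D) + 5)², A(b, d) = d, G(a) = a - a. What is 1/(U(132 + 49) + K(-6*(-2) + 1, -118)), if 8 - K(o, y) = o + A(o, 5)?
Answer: -1/33 ≈ -0.030303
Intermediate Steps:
G(a) = 0
K(o, y) = 3 - o (K(o, y) = 8 - (o + 5) = 8 - (5 + o) = 8 + (-5 - o) = 3 - o)
U(D) = -23 (U(D) = 2 - (0 + 5)² = 2 - 1*5² = 2 - 1*25 = 2 - 25 = -23)
1/(U(132 + 49) + K(-6*(-2) + 1, -118)) = 1/(-23 + (3 - (-6*(-2) + 1))) = 1/(-23 + (3 - (12 + 1))) = 1/(-23 + (3 - 1*13)) = 1/(-23 + (3 - 13)) = 1/(-23 - 10) = 1/(-33) = -1/33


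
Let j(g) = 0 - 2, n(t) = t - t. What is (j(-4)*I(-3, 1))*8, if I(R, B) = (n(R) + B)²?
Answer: -16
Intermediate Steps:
n(t) = 0
j(g) = -2
I(R, B) = B² (I(R, B) = (0 + B)² = B²)
(j(-4)*I(-3, 1))*8 = -2*1²*8 = -2*1*8 = -2*8 = -16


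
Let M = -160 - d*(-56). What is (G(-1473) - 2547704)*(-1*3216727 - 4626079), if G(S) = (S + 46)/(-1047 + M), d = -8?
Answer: 33068789108152558/1655 ≈ 1.9981e+13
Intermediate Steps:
M = -608 (M = -160 - (-8)*(-56) = -160 - 1*448 = -160 - 448 = -608)
G(S) = -46/1655 - S/1655 (G(S) = (S + 46)/(-1047 - 608) = (46 + S)/(-1655) = (46 + S)*(-1/1655) = -46/1655 - S/1655)
(G(-1473) - 2547704)*(-1*3216727 - 4626079) = ((-46/1655 - 1/1655*(-1473)) - 2547704)*(-1*3216727 - 4626079) = ((-46/1655 + 1473/1655) - 2547704)*(-3216727 - 4626079) = (1427/1655 - 2547704)*(-7842806) = -4216448693/1655*(-7842806) = 33068789108152558/1655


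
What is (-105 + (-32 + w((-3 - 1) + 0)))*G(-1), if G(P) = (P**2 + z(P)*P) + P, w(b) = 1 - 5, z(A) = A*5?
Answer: -705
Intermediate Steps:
z(A) = 5*A
w(b) = -4
G(P) = P + 6*P**2 (G(P) = (P**2 + (5*P)*P) + P = (P**2 + 5*P**2) + P = 6*P**2 + P = P + 6*P**2)
(-105 + (-32 + w((-3 - 1) + 0)))*G(-1) = (-105 + (-32 - 4))*(-(1 + 6*(-1))) = (-105 - 36)*(-(1 - 6)) = -(-141)*(-5) = -141*5 = -705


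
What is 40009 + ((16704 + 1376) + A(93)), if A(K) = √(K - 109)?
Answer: 58089 + 4*I ≈ 58089.0 + 4.0*I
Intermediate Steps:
A(K) = √(-109 + K)
40009 + ((16704 + 1376) + A(93)) = 40009 + ((16704 + 1376) + √(-109 + 93)) = 40009 + (18080 + √(-16)) = 40009 + (18080 + 4*I) = 58089 + 4*I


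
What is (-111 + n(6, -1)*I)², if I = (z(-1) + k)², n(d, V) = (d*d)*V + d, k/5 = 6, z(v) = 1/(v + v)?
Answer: 2749638969/4 ≈ 6.8741e+8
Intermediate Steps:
z(v) = 1/(2*v)
k = 30 (k = 5*6 = 30)
n(d, V) = d + V*d² (n(d, V) = d²*V + d = V*d² + d = d + V*d²)
I = 3481/4 (I = ((½)/(-1) + 30)² = ((½)*(-1) + 30)² = (-½ + 30)² = (59/2)² = 3481/4 ≈ 870.25)
(-111 + n(6, -1)*I)² = (-111 + (6*(1 - 1*6))*(3481/4))² = (-111 + (6*(1 - 6))*(3481/4))² = (-111 + (6*(-5))*(3481/4))² = (-111 - 30*3481/4)² = (-111 - 52215/2)² = (-52437/2)² = 2749638969/4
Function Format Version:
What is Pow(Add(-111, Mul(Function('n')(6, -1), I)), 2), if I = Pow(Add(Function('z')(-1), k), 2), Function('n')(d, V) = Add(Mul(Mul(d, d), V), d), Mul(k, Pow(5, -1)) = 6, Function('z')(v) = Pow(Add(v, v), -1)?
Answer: Rational(2749638969, 4) ≈ 6.8741e+8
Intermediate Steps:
Function('z')(v) = Mul(Rational(1, 2), Pow(v, -1)) (Function('z')(v) = Pow(Mul(2, v), -1) = Mul(Rational(1, 2), Pow(v, -1)))
k = 30 (k = Mul(5, 6) = 30)
Function('n')(d, V) = Add(d, Mul(V, Pow(d, 2))) (Function('n')(d, V) = Add(Mul(Pow(d, 2), V), d) = Add(Mul(V, Pow(d, 2)), d) = Add(d, Mul(V, Pow(d, 2))))
I = Rational(3481, 4) (I = Pow(Add(Mul(Rational(1, 2), Pow(-1, -1)), 30), 2) = Pow(Add(Mul(Rational(1, 2), -1), 30), 2) = Pow(Add(Rational(-1, 2), 30), 2) = Pow(Rational(59, 2), 2) = Rational(3481, 4) ≈ 870.25)
Pow(Add(-111, Mul(Function('n')(6, -1), I)), 2) = Pow(Add(-111, Mul(Mul(6, Add(1, Mul(-1, 6))), Rational(3481, 4))), 2) = Pow(Add(-111, Mul(Mul(6, Add(1, -6)), Rational(3481, 4))), 2) = Pow(Add(-111, Mul(Mul(6, -5), Rational(3481, 4))), 2) = Pow(Add(-111, Mul(-30, Rational(3481, 4))), 2) = Pow(Add(-111, Rational(-52215, 2)), 2) = Pow(Rational(-52437, 2), 2) = Rational(2749638969, 4)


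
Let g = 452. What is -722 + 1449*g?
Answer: 654226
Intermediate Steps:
-722 + 1449*g = -722 + 1449*452 = -722 + 654948 = 654226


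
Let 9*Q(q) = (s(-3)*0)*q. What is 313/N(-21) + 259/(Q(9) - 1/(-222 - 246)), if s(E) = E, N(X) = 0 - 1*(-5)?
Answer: 606373/5 ≈ 1.2127e+5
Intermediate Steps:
N(X) = 5 (N(X) = 0 + 5 = 5)
Q(q) = 0 (Q(q) = ((-3*0)*q)/9 = (0*q)/9 = (⅑)*0 = 0)
313/N(-21) + 259/(Q(9) - 1/(-222 - 246)) = 313/5 + 259/(0 - 1/(-222 - 246)) = 313*(⅕) + 259/(0 - 1/(-468)) = 313/5 + 259/(0 - 1*(-1/468)) = 313/5 + 259/(0 + 1/468) = 313/5 + 259/(1/468) = 313/5 + 259*468 = 313/5 + 121212 = 606373/5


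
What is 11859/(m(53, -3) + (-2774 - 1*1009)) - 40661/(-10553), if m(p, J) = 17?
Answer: 27981299/39742598 ≈ 0.70406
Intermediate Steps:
11859/(m(53, -3) + (-2774 - 1*1009)) - 40661/(-10553) = 11859/(17 + (-2774 - 1*1009)) - 40661/(-10553) = 11859/(17 + (-2774 - 1009)) - 40661*(-1/10553) = 11859/(17 - 3783) + 40661/10553 = 11859/(-3766) + 40661/10553 = 11859*(-1/3766) + 40661/10553 = -11859/3766 + 40661/10553 = 27981299/39742598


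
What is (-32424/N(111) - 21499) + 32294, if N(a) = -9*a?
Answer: 3605543/333 ≈ 10827.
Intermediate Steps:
(-32424/N(111) - 21499) + 32294 = (-32424/((-9*111)) - 21499) + 32294 = (-32424/(-999) - 21499) + 32294 = (-32424*(-1/999) - 21499) + 32294 = (10808/333 - 21499) + 32294 = -7148359/333 + 32294 = 3605543/333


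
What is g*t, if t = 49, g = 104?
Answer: 5096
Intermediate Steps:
g*t = 104*49 = 5096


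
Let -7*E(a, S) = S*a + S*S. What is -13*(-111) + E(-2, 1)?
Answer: 10102/7 ≈ 1443.1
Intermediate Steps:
E(a, S) = -S²/7 - S*a/7 (E(a, S) = -(S*a + S*S)/7 = -(S*a + S²)/7 = -(S² + S*a)/7 = -S²/7 - S*a/7)
-13*(-111) + E(-2, 1) = -13*(-111) - ⅐*1*(1 - 2) = 1443 - ⅐*1*(-1) = 1443 + ⅐ = 10102/7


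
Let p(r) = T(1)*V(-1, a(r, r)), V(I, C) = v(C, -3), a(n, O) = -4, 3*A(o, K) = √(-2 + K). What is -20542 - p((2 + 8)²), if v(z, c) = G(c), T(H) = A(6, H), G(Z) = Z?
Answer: -20542 + I ≈ -20542.0 + 1.0*I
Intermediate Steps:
A(o, K) = √(-2 + K)/3
T(H) = √(-2 + H)/3
v(z, c) = c
V(I, C) = -3
p(r) = -I (p(r) = (√(-2 + 1)/3)*(-3) = (√(-1)/3)*(-3) = (I/3)*(-3) = -I)
-20542 - p((2 + 8)²) = -20542 - (-1)*I = -20542 + I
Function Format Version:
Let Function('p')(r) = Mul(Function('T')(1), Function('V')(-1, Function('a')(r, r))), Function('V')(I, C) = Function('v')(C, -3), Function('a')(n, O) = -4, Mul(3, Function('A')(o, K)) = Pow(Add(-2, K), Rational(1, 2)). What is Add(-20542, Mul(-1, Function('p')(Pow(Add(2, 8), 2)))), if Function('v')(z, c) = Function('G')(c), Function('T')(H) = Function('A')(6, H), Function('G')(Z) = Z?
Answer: Add(-20542, I) ≈ Add(-20542., Mul(1.0000, I))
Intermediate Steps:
Function('A')(o, K) = Mul(Rational(1, 3), Pow(Add(-2, K), Rational(1, 2)))
Function('T')(H) = Mul(Rational(1, 3), Pow(Add(-2, H), Rational(1, 2)))
Function('v')(z, c) = c
Function('V')(I, C) = -3
Function('p')(r) = Mul(-1, I) (Function('p')(r) = Mul(Mul(Rational(1, 3), Pow(Add(-2, 1), Rational(1, 2))), -3) = Mul(Mul(Rational(1, 3), Pow(-1, Rational(1, 2))), -3) = Mul(Mul(Rational(1, 3), I), -3) = Mul(-1, I))
Add(-20542, Mul(-1, Function('p')(Pow(Add(2, 8), 2)))) = Add(-20542, Mul(-1, Mul(-1, I))) = Add(-20542, I)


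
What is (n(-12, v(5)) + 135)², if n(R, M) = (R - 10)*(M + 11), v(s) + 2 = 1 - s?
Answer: 625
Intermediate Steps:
v(s) = -1 - s (v(s) = -2 + (1 - s) = -1 - s)
n(R, M) = (-10 + R)*(11 + M)
(n(-12, v(5)) + 135)² = ((-110 - 10*(-1 - 1*5) + 11*(-12) + (-1 - 1*5)*(-12)) + 135)² = ((-110 - 10*(-1 - 5) - 132 + (-1 - 5)*(-12)) + 135)² = ((-110 - 10*(-6) - 132 - 6*(-12)) + 135)² = ((-110 + 60 - 132 + 72) + 135)² = (-110 + 135)² = 25² = 625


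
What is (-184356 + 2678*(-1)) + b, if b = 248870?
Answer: 61836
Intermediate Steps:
(-184356 + 2678*(-1)) + b = (-184356 + 2678*(-1)) + 248870 = (-184356 - 2678) + 248870 = -187034 + 248870 = 61836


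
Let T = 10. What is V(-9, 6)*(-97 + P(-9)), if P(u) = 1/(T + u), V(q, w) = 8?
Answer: -768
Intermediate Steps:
P(u) = 1/(10 + u)
V(-9, 6)*(-97 + P(-9)) = 8*(-97 + 1/(10 - 9)) = 8*(-97 + 1/1) = 8*(-97 + 1) = 8*(-96) = -768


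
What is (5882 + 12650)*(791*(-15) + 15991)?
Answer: 76463032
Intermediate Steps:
(5882 + 12650)*(791*(-15) + 15991) = 18532*(-11865 + 15991) = 18532*4126 = 76463032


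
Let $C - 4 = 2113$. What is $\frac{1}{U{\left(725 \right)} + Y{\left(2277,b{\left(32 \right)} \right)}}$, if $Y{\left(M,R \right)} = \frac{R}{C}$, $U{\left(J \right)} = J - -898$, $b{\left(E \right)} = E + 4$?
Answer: $\frac{2117}{3435927} \approx 0.00061614$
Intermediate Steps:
$C = 2117$ ($C = 4 + 2113 = 2117$)
$b{\left(E \right)} = 4 + E$
$U{\left(J \right)} = 898 + J$ ($U{\left(J \right)} = J + 898 = 898 + J$)
$Y{\left(M,R \right)} = \frac{R}{2117}$
$\frac{1}{U{\left(725 \right)} + Y{\left(2277,b{\left(32 \right)} \right)}} = \frac{1}{\left(898 + 725\right) + \frac{4 + 32}{2117}} = \frac{1}{1623 + \frac{1}{2117} \cdot 36} = \frac{1}{1623 + \frac{36}{2117}} = \frac{1}{\frac{3435927}{2117}} = \frac{2117}{3435927}$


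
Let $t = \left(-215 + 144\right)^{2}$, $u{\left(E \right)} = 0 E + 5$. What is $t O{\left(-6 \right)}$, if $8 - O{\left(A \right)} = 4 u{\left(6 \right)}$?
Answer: $-60492$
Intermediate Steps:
$u{\left(E \right)} = 5$ ($u{\left(E \right)} = 0 + 5 = 5$)
$t = 5041$ ($t = \left(-71\right)^{2} = 5041$)
$O{\left(A \right)} = -12$ ($O{\left(A \right)} = 8 - 4 \cdot 5 = 8 - 20 = -12$)
$t O{\left(-6 \right)} = 5041 \left(-12\right) = -60492$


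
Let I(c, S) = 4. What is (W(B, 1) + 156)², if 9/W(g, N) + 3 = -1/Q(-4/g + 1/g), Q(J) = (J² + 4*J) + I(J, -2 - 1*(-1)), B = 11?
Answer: 34067930625/1449616 ≈ 23501.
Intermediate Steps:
Q(J) = 4 + J² + 4*J (Q(J) = (J² + 4*J) + 4 = 4 + J² + 4*J)
W(g, N) = 9/(-3 - 1/(4 - 12/g + 9/g²)) (W(g, N) = 9/(-3 - 1/(4 + (-4/g + 1/g)² + 4*(-4/g + 1/g))) = 9/(-3 - 1/(4 + (-3/g)² + 4*(-3/g))) = 9/(-3 - 1/(4 + 9/g² - 12/g)) = 9/(-3 - 1/(4 - 12/g + 9/g²)))
(W(B, 1) + 156)² = (9*(-9 - 4*11² + 12*11)/(27 - 36*11 + 13*11²) + 156)² = (9*(-9 - 4*121 + 132)/(27 - 396 + 13*121) + 156)² = (9*(-9 - 484 + 132)/(27 - 396 + 1573) + 156)² = (9*(-361)/1204 + 156)² = (9*(1/1204)*(-361) + 156)² = (-3249/1204 + 156)² = (184575/1204)² = 34067930625/1449616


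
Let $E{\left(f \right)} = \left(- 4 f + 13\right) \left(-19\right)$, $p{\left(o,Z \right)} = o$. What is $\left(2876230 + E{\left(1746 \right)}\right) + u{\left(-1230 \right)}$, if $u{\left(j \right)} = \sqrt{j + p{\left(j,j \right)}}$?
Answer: $3008679 + 2 i \sqrt{615} \approx 3.0087 \cdot 10^{6} + 49.598 i$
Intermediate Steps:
$u{\left(j \right)} = \sqrt{2} \sqrt{j}$ ($u{\left(j \right)} = \sqrt{j + j} = \sqrt{2 j} = \sqrt{2} \sqrt{j}$)
$E{\left(f \right)} = -247 + 76 f$ ($E{\left(f \right)} = \left(13 - 4 f\right) \left(-19\right) = -247 + 76 f$)
$\left(2876230 + E{\left(1746 \right)}\right) + u{\left(-1230 \right)} = \left(2876230 + \left(-247 + 76 \cdot 1746\right)\right) + \sqrt{2} \sqrt{-1230} = \left(2876230 + \left(-247 + 132696\right)\right) + \sqrt{2} i \sqrt{1230} = \left(2876230 + 132449\right) + 2 i \sqrt{615} = 3008679 + 2 i \sqrt{615}$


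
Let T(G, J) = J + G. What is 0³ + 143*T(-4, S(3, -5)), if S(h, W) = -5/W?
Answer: -429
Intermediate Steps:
T(G, J) = G + J
0³ + 143*T(-4, S(3, -5)) = 0³ + 143*(-4 - 5/(-5)) = 0 + 143*(-4 - 5*(-⅕)) = 0 + 143*(-4 + 1) = 0 + 143*(-3) = 0 - 429 = -429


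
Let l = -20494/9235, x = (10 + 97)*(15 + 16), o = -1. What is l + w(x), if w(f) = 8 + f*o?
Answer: -30579109/9235 ≈ -3311.2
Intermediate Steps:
x = 3317 (x = 107*31 = 3317)
w(f) = 8 - f (w(f) = 8 + f*(-1) = 8 - f)
l = -20494/9235 (l = -20494*1/9235 = -20494/9235 ≈ -2.2192)
l + w(x) = -20494/9235 + (8 - 1*3317) = -20494/9235 + (8 - 3317) = -20494/9235 - 3309 = -30579109/9235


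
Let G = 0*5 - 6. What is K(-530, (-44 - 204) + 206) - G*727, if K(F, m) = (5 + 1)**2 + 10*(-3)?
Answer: 4368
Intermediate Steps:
K(F, m) = 6 (K(F, m) = 6**2 - 30 = 36 - 30 = 6)
G = -6 (G = 0 - 6 = -6)
K(-530, (-44 - 204) + 206) - G*727 = 6 - (-6)*727 = 6 - 1*(-4362) = 6 + 4362 = 4368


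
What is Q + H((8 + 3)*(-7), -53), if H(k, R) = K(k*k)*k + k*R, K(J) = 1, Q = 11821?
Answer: 15825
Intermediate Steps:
H(k, R) = k + R*k (H(k, R) = 1*k + k*R = k + R*k)
Q + H((8 + 3)*(-7), -53) = 11821 + ((8 + 3)*(-7))*(1 - 53) = 11821 + (11*(-7))*(-52) = 11821 - 77*(-52) = 11821 + 4004 = 15825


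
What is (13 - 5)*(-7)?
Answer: -56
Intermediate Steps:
(13 - 5)*(-7) = 8*(-7) = -56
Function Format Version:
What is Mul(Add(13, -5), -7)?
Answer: -56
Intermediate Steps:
Mul(Add(13, -5), -7) = Mul(8, -7) = -56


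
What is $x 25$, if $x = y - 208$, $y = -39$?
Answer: $-6175$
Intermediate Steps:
$x = -247$ ($x = -39 - 208 = -247$)
$x 25 = \left(-247\right) 25 = -6175$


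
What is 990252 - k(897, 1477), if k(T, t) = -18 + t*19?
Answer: 962207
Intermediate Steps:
k(T, t) = -18 + 19*t
990252 - k(897, 1477) = 990252 - (-18 + 19*1477) = 990252 - (-18 + 28063) = 990252 - 1*28045 = 990252 - 28045 = 962207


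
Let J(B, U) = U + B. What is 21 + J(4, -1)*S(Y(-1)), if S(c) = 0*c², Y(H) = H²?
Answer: 21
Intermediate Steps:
J(B, U) = B + U
S(c) = 0
21 + J(4, -1)*S(Y(-1)) = 21 + (4 - 1)*0 = 21 + 3*0 = 21 + 0 = 21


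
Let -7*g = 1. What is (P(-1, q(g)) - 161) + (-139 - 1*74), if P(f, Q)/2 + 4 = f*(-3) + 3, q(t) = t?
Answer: -370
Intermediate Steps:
g = -⅐ (g = -⅐*1 = -⅐ ≈ -0.14286)
P(f, Q) = -2 - 6*f (P(f, Q) = -8 + 2*(f*(-3) + 3) = -8 + 2*(-3*f + 3) = -8 + 2*(3 - 3*f) = -8 + (6 - 6*f) = -2 - 6*f)
(P(-1, q(g)) - 161) + (-139 - 1*74) = ((-2 - 6*(-1)) - 161) + (-139 - 1*74) = ((-2 + 6) - 161) + (-139 - 74) = (4 - 161) - 213 = -157 - 213 = -370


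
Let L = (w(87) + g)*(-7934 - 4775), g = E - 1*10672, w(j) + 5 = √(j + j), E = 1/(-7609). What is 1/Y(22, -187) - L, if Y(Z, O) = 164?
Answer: -169329279285535/1247876 + 12709*√174 ≈ -1.3553e+8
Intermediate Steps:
E = -1/7609 ≈ -0.00013142
w(j) = -5 + √2*√j (w(j) = -5 + √(j + j) = -5 + √(2*j) = -5 + √2*√j)
g = -81203249/7609 (g = -1/7609 - 1*10672 = -1/7609 - 10672 = -81203249/7609 ≈ -10672.)
L = 1032495605446/7609 - 12709*√174 (L = ((-5 + √2*√87) - 81203249/7609)*(-7934 - 4775) = ((-5 + √174) - 81203249/7609)*(-12709) = (-81241294/7609 + √174)*(-12709) = 1032495605446/7609 - 12709*√174 ≈ 1.3553e+8)
1/Y(22, -187) - L = 1/164 - (1032495605446/7609 - 12709*√174) = 1/164 + (-1032495605446/7609 + 12709*√174) = -169329279285535/1247876 + 12709*√174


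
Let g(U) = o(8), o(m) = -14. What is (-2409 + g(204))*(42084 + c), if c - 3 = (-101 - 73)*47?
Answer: -82161507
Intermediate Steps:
g(U) = -14
c = -8175 (c = 3 + (-101 - 73)*47 = 3 - 174*47 = 3 - 8178 = -8175)
(-2409 + g(204))*(42084 + c) = (-2409 - 14)*(42084 - 8175) = -2423*33909 = -82161507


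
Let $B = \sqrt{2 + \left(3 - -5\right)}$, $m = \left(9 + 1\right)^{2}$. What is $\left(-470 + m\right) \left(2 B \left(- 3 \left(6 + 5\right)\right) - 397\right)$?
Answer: $146890 + 24420 \sqrt{10} \approx 2.2411 \cdot 10^{5}$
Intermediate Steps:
$m = 100$ ($m = 10^{2} = 100$)
$B = \sqrt{10}$ ($B = \sqrt{2 + \left(3 + 5\right)} = \sqrt{2 + 8} = \sqrt{10} \approx 3.1623$)
$\left(-470 + m\right) \left(2 B \left(- 3 \left(6 + 5\right)\right) - 397\right) = \left(-470 + 100\right) \left(2 \sqrt{10} \left(- 3 \left(6 + 5\right)\right) - 397\right) = - 370 \left(2 \sqrt{10} \left(\left(-3\right) 11\right) - 397\right) = - 370 \left(2 \sqrt{10} \left(-33\right) - 397\right) = - 370 \left(- 66 \sqrt{10} - 397\right) = - 370 \left(-397 - 66 \sqrt{10}\right) = 146890 + 24420 \sqrt{10}$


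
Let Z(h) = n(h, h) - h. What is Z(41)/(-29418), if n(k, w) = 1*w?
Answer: 0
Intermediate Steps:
n(k, w) = w
Z(h) = 0 (Z(h) = h - h = 0)
Z(41)/(-29418) = 0/(-29418) = 0*(-1/29418) = 0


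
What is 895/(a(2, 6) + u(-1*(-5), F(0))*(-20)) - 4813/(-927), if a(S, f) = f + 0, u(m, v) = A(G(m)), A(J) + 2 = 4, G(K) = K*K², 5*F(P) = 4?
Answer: -666023/31518 ≈ -21.132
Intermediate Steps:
F(P) = ⅘ (F(P) = (⅕)*4 = ⅘)
G(K) = K³
A(J) = 2 (A(J) = -2 + 4 = 2)
u(m, v) = 2
a(S, f) = f
895/(a(2, 6) + u(-1*(-5), F(0))*(-20)) - 4813/(-927) = 895/(6 + 2*(-20)) - 4813/(-927) = 895/(6 - 40) - 4813*(-1/927) = 895/(-34) + 4813/927 = 895*(-1/34) + 4813/927 = -895/34 + 4813/927 = -666023/31518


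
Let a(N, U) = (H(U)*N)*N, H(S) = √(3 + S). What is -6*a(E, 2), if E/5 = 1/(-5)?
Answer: -6*√5 ≈ -13.416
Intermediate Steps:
E = -1 (E = 5/(-5) = 5*(-⅕) = -1)
a(N, U) = N²*√(3 + U) (a(N, U) = (√(3 + U)*N)*N = (N*√(3 + U))*N = N²*√(3 + U))
-6*a(E, 2) = -6*(-1)²*√(3 + 2) = -6*√5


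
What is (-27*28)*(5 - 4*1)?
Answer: -756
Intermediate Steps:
(-27*28)*(5 - 4*1) = -756*(5 - 4) = -756*1 = -756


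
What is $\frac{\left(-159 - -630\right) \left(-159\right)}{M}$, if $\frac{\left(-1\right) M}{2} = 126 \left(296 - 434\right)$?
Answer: $- \frac{8321}{3864} \approx -2.1535$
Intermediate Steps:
$M = 34776$ ($M = - 2 \cdot 126 \left(296 - 434\right) = - 2 \cdot 126 \left(-138\right) = \left(-2\right) \left(-17388\right) = 34776$)
$\frac{\left(-159 - -630\right) \left(-159\right)}{M} = \frac{\left(-159 - -630\right) \left(-159\right)}{34776} = \left(-159 + 630\right) \left(-159\right) \frac{1}{34776} = 471 \left(-159\right) \frac{1}{34776} = \left(-74889\right) \frac{1}{34776} = - \frac{8321}{3864}$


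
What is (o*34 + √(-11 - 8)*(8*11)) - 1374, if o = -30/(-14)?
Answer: -9108/7 + 88*I*√19 ≈ -1301.1 + 383.58*I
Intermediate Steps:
o = 15/7 (o = -30*(-1/14) = 15/7 ≈ 2.1429)
(o*34 + √(-11 - 8)*(8*11)) - 1374 = ((15/7)*34 + √(-11 - 8)*(8*11)) - 1374 = (510/7 + √(-19)*88) - 1374 = (510/7 + (I*√19)*88) - 1374 = (510/7 + 88*I*√19) - 1374 = -9108/7 + 88*I*√19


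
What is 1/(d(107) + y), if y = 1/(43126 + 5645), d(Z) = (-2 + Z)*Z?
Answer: 48771/547942186 ≈ 8.9008e-5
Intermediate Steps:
d(Z) = Z*(-2 + Z)
y = 1/48771 ≈ 2.0504e-5
1/(d(107) + y) = 1/(107*(-2 + 107) + 1/48771) = 1/(107*105 + 1/48771) = 1/(11235 + 1/48771) = 1/(547942186/48771) = 48771/547942186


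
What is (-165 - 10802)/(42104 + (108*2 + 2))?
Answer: -10967/42322 ≈ -0.25913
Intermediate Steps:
(-165 - 10802)/(42104 + (108*2 + 2)) = -10967/(42104 + (216 + 2)) = -10967/(42104 + 218) = -10967/42322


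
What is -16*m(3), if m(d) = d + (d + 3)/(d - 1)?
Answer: -96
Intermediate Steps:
m(d) = d + (3 + d)/(-1 + d)
-16*m(3) = -16*(3 + 3²)/(-1 + 3) = -16*(3 + 9)/2 = -8*12 = -16*6 = -96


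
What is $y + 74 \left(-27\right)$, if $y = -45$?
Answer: $-2043$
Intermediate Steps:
$y + 74 \left(-27\right) = -45 + 74 \left(-27\right) = -45 - 1998 = -2043$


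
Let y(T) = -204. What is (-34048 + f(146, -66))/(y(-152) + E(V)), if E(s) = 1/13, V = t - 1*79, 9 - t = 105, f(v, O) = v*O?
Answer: 567892/2651 ≈ 214.22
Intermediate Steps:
f(v, O) = O*v
t = -96 (t = 9 - 1*105 = 9 - 105 = -96)
V = -175 (V = -96 - 1*79 = -96 - 79 = -175)
E(s) = 1/13
(-34048 + f(146, -66))/(y(-152) + E(V)) = (-34048 - 66*146)/(-204 + 1/13) = (-34048 - 9636)/(-2651/13) = -43684*(-13/2651) = 567892/2651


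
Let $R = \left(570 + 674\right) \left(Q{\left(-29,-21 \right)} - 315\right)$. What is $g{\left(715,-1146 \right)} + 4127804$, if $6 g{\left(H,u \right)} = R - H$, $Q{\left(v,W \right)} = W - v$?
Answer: $\frac{8128067}{2} \approx 4.064 \cdot 10^{6}$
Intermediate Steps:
$R = -381908$ ($R = \left(570 + 674\right) \left(\left(-21 - -29\right) - 315\right) = 1244 \left(\left(-21 + 29\right) - 315\right) = 1244 \left(8 - 315\right) = 1244 \left(-307\right) = -381908$)
$g{\left(H,u \right)} = - \frac{190954}{3} - \frac{H}{6}$ ($g{\left(H,u \right)} = \frac{-381908 - H}{6} = - \frac{190954}{3} - \frac{H}{6}$)
$g{\left(715,-1146 \right)} + 4127804 = \left(- \frac{190954}{3} - \frac{715}{6}\right) + 4127804 = - \frac{127541}{2} + 4127804 = \frac{8128067}{2}$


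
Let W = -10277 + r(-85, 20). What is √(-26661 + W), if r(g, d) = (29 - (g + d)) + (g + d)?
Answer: 3*I*√4101 ≈ 192.12*I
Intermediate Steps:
r(g, d) = 29 (r(g, d) = (29 - (d + g)) + (d + g) = (29 + (-d - g)) + (d + g) = (29 - d - g) + (d + g) = 29)
W = -10248 (W = -10277 + 29 = -10248)
√(-26661 + W) = √(-26661 - 10248) = √(-36909) = 3*I*√4101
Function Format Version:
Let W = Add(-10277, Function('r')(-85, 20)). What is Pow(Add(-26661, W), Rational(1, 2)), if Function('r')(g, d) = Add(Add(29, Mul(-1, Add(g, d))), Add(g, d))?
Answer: Mul(3, I, Pow(4101, Rational(1, 2))) ≈ Mul(192.12, I)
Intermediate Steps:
Function('r')(g, d) = 29 (Function('r')(g, d) = Add(Add(29, Mul(-1, Add(d, g))), Add(d, g)) = Add(Add(29, Add(Mul(-1, d), Mul(-1, g))), Add(d, g)) = Add(Add(29, Mul(-1, d), Mul(-1, g)), Add(d, g)) = 29)
W = -10248 (W = Add(-10277, 29) = -10248)
Pow(Add(-26661, W), Rational(1, 2)) = Pow(Add(-26661, -10248), Rational(1, 2)) = Pow(-36909, Rational(1, 2)) = Mul(3, I, Pow(4101, Rational(1, 2)))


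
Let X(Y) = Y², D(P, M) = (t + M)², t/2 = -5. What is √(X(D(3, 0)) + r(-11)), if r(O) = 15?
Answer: √10015 ≈ 100.07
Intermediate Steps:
t = -10 (t = 2*(-5) = -10)
D(P, M) = (-10 + M)²
√(X(D(3, 0)) + r(-11)) = √(((-10 + 0)²)² + 15) = √(((-10)²)² + 15) = √(100² + 15) = √(10000 + 15) = √10015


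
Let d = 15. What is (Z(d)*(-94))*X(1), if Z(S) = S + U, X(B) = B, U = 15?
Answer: -2820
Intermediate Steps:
Z(S) = 15 + S (Z(S) = S + 15 = 15 + S)
(Z(d)*(-94))*X(1) = ((15 + 15)*(-94))*1 = (30*(-94))*1 = -2820*1 = -2820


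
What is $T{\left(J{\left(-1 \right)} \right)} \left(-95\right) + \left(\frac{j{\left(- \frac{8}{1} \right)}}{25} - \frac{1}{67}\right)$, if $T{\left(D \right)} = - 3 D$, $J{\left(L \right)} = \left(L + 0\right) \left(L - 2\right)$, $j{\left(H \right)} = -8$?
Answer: $\frac{1431564}{1675} \approx 854.67$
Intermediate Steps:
$J{\left(L \right)} = L \left(-2 + L\right)$
$T{\left(J{\left(-1 \right)} \right)} \left(-95\right) + \left(\frac{j{\left(- \frac{8}{1} \right)}}{25} - \frac{1}{67}\right) = - 3 \left(- (-2 - 1)\right) \left(-95\right) - \left(\frac{1}{67} + \frac{8}{25}\right) = - 3 \left(\left(-1\right) \left(-3\right)\right) \left(-95\right) - \frac{561}{1675} = \left(-3\right) 3 \left(-95\right) - \frac{561}{1675} = \left(-9\right) \left(-95\right) - \frac{561}{1675} = 855 - \frac{561}{1675} = \frac{1431564}{1675}$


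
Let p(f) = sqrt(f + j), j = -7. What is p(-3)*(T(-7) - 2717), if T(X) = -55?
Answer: -2772*I*sqrt(10) ≈ -8765.8*I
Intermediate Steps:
p(f) = sqrt(-7 + f) (p(f) = sqrt(f - 7) = sqrt(-7 + f))
p(-3)*(T(-7) - 2717) = sqrt(-7 - 3)*(-55 - 2717) = sqrt(-10)*(-2772) = (I*sqrt(10))*(-2772) = -2772*I*sqrt(10)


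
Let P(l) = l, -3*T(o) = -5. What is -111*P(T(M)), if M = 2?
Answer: -185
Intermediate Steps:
T(o) = 5/3 (T(o) = -⅓*(-5) = 5/3)
-111*P(T(M)) = -111*5/3 = -185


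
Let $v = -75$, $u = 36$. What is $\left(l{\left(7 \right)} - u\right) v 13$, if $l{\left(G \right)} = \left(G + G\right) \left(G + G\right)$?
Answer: $-156000$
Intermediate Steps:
$l{\left(G \right)} = 4 G^{2}$ ($l{\left(G \right)} = 2 G 2 G = 4 G^{2}$)
$\left(l{\left(7 \right)} - u\right) v 13 = \left(4 \cdot 7^{2} - 36\right) \left(-75\right) 13 = \left(4 \cdot 49 - 36\right) \left(-75\right) 13 = \left(196 - 36\right) \left(-75\right) 13 = 160 \left(-75\right) 13 = \left(-12000\right) 13 = -156000$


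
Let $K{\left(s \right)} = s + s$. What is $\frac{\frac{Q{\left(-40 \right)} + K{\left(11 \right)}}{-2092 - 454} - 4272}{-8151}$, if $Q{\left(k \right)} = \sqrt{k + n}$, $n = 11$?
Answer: $\frac{5438267}{10376223} + \frac{i \sqrt{29}}{20752446} \approx 0.52411 + 2.595 \cdot 10^{-7} i$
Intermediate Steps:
$K{\left(s \right)} = 2 s$
$Q{\left(k \right)} = \sqrt{11 + k}$ ($Q{\left(k \right)} = \sqrt{k + 11} = \sqrt{11 + k}$)
$\frac{\frac{Q{\left(-40 \right)} + K{\left(11 \right)}}{-2092 - 454} - 4272}{-8151} = \frac{\frac{\sqrt{11 - 40} + 2 \cdot 11}{-2092 - 454} - 4272}{-8151} = \left(\frac{\sqrt{-29} + 22}{-2546} - 4272\right) \left(- \frac{1}{8151}\right) = \left(\left(i \sqrt{29} + 22\right) \left(- \frac{1}{2546}\right) - 4272\right) \left(- \frac{1}{8151}\right) = \left(\left(22 + i \sqrt{29}\right) \left(- \frac{1}{2546}\right) - 4272\right) \left(- \frac{1}{8151}\right) = \left(\left(- \frac{11}{1273} - \frac{i \sqrt{29}}{2546}\right) - 4272\right) \left(- \frac{1}{8151}\right) = \left(- \frac{5438267}{1273} - \frac{i \sqrt{29}}{2546}\right) \left(- \frac{1}{8151}\right) = \frac{5438267}{10376223} + \frac{i \sqrt{29}}{20752446}$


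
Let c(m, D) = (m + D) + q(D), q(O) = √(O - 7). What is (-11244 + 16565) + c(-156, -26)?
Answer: 5139 + I*√33 ≈ 5139.0 + 5.7446*I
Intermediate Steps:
q(O) = √(-7 + O)
c(m, D) = D + m + √(-7 + D) (c(m, D) = (m + D) + √(-7 + D) = (D + m) + √(-7 + D) = D + m + √(-7 + D))
(-11244 + 16565) + c(-156, -26) = (-11244 + 16565) + (-26 - 156 + √(-7 - 26)) = 5321 + (-26 - 156 + √(-33)) = 5321 + (-26 - 156 + I*√33) = 5321 + (-182 + I*√33) = 5139 + I*√33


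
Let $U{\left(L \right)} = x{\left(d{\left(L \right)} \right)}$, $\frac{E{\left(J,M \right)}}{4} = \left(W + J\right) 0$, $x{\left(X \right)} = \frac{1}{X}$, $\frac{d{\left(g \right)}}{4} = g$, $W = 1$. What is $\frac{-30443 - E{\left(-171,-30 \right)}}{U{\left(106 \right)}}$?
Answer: $-12907832$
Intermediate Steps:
$d{\left(g \right)} = 4 g$
$E{\left(J,M \right)} = 0$ ($E{\left(J,M \right)} = 4 \left(1 + J\right) 0 = 4 \cdot 0 = 0$)
$U{\left(L \right)} = \frac{1}{4 L}$
$\frac{-30443 - E{\left(-171,-30 \right)}}{U{\left(106 \right)}} = \frac{-30443 - 0}{\frac{1}{4} \cdot \frac{1}{106}} = \frac{-30443 + 0}{\frac{1}{4} \cdot \frac{1}{106}} = - 30443 \frac{1}{\frac{1}{424}} = \left(-30443\right) 424 = -12907832$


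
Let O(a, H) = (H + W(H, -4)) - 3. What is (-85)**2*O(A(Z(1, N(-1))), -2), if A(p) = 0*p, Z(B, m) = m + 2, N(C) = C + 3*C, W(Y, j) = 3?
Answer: -14450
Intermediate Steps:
N(C) = 4*C
Z(B, m) = 2 + m
A(p) = 0
O(a, H) = H (O(a, H) = (H + 3) - 3 = (3 + H) - 3 = H)
(-85)**2*O(A(Z(1, N(-1))), -2) = (-85)**2*(-2) = 7225*(-2) = -14450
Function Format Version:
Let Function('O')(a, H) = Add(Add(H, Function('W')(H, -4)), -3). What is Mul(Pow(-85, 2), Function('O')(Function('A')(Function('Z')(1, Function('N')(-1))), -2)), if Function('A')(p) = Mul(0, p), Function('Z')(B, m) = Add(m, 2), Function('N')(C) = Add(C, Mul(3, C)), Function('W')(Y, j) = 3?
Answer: -14450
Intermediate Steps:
Function('N')(C) = Mul(4, C)
Function('Z')(B, m) = Add(2, m)
Function('A')(p) = 0
Function('O')(a, H) = H (Function('O')(a, H) = Add(Add(H, 3), -3) = Add(Add(3, H), -3) = H)
Mul(Pow(-85, 2), Function('O')(Function('A')(Function('Z')(1, Function('N')(-1))), -2)) = Mul(Pow(-85, 2), -2) = Mul(7225, -2) = -14450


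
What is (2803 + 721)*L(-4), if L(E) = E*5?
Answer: -70480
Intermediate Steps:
L(E) = 5*E
(2803 + 721)*L(-4) = (2803 + 721)*(5*(-4)) = 3524*(-20) = -70480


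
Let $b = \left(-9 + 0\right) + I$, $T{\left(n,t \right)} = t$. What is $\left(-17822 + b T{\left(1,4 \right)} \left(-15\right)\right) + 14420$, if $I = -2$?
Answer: $-2742$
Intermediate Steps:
$b = -11$ ($b = \left(-9 + 0\right) - 2 = -9 - 2 = -11$)
$\left(-17822 + b T{\left(1,4 \right)} \left(-15\right)\right) + 14420 = \left(-17822 + \left(-11\right) 4 \left(-15\right)\right) + 14420 = \left(-17822 - -660\right) + 14420 = \left(-17822 + 660\right) + 14420 = -17162 + 14420 = -2742$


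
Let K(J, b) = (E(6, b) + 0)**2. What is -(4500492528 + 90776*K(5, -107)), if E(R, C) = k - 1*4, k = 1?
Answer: -4501309512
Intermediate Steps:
E(R, C) = -3 (E(R, C) = 1 - 1*4 = 1 - 4 = -3)
K(J, b) = 9 (K(J, b) = (-3 + 0)**2 = (-3)**2 = 9)
-(4500492528 + 90776*K(5, -107)) = -90776/(1/(49578 + 9)) = -90776/(1/49587) = -90776/1/49587 = -90776*49587 = -4501309512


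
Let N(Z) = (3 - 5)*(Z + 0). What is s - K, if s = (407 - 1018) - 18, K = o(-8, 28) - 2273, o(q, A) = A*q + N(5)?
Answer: 1878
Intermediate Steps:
N(Z) = -2*Z
o(q, A) = -10 + A*q (o(q, A) = A*q - 2*5 = A*q - 10 = -10 + A*q)
K = -2507 (K = (-10 + 28*(-8)) - 2273 = (-10 - 224) - 2273 = -234 - 2273 = -2507)
s = -629 (s = -611 - 18 = -629)
s - K = -629 - 1*(-2507) = -629 + 2507 = 1878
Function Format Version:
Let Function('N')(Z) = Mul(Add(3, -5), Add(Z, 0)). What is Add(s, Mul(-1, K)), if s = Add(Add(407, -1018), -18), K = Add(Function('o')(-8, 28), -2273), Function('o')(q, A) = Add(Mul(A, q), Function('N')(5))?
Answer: 1878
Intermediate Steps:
Function('N')(Z) = Mul(-2, Z)
Function('o')(q, A) = Add(-10, Mul(A, q)) (Function('o')(q, A) = Add(Mul(A, q), Mul(-2, 5)) = Add(Mul(A, q), -10) = Add(-10, Mul(A, q)))
K = -2507 (K = Add(Add(-10, Mul(28, -8)), -2273) = Add(Add(-10, -224), -2273) = Add(-234, -2273) = -2507)
s = -629 (s = Add(-611, -18) = -629)
Add(s, Mul(-1, K)) = Add(-629, Mul(-1, -2507)) = Add(-629, 2507) = 1878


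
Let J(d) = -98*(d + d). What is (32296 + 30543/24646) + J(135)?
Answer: 143864599/24646 ≈ 5837.2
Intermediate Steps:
J(d) = -196*d
(32296 + 30543/24646) + J(135) = (32296 + 30543/24646) - 196*135 = (32296 + 30543*(1/24646)) - 26460 = (32296 + 30543/24646) - 26460 = 795997759/24646 - 26460 = 143864599/24646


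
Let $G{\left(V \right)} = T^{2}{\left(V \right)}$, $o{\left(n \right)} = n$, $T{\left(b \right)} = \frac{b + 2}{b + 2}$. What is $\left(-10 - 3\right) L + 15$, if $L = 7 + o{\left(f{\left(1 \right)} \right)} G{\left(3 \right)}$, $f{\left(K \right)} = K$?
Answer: $-89$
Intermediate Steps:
$T{\left(b \right)} = 1$ ($T{\left(b \right)} = \frac{2 + b}{2 + b} = 1$)
$G{\left(V \right)} = 1$ ($G{\left(V \right)} = 1^{2} = 1$)
$L = 8$ ($L = 7 + 1 \cdot 1 = 7 + 1 = 8$)
$\left(-10 - 3\right) L + 15 = \left(-10 - 3\right) 8 + 15 = \left(-13\right) 8 + 15 = -104 + 15 = -89$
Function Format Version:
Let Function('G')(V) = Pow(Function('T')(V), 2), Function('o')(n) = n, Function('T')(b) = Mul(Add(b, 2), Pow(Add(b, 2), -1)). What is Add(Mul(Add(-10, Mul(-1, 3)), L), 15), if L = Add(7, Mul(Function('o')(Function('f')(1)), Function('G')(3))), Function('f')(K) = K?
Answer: -89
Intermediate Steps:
Function('T')(b) = 1 (Function('T')(b) = Mul(Add(2, b), Pow(Add(2, b), -1)) = 1)
Function('G')(V) = 1 (Function('G')(V) = Pow(1, 2) = 1)
L = 8 (L = Add(7, Mul(1, 1)) = Add(7, 1) = 8)
Add(Mul(Add(-10, Mul(-1, 3)), L), 15) = Add(Mul(Add(-10, Mul(-1, 3)), 8), 15) = Add(Mul(Add(-10, -3), 8), 15) = Add(Mul(-13, 8), 15) = Add(-104, 15) = -89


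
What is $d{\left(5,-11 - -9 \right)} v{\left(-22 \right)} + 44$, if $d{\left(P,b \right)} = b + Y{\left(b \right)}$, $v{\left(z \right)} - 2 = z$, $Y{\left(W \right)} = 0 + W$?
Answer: $124$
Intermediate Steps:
$Y{\left(W \right)} = W$
$v{\left(z \right)} = 2 + z$
$d{\left(P,b \right)} = 2 b$ ($d{\left(P,b \right)} = b + b = 2 b$)
$d{\left(5,-11 - -9 \right)} v{\left(-22 \right)} + 44 = 2 \left(-11 - -9\right) \left(2 - 22\right) + 44 = 2 \left(-11 + 9\right) \left(-20\right) + 44 = 2 \left(-2\right) \left(-20\right) + 44 = \left(-4\right) \left(-20\right) + 44 = 80 + 44 = 124$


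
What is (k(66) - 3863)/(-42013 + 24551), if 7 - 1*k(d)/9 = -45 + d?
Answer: 3989/17462 ≈ 0.22844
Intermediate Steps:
k(d) = 468 - 9*d (k(d) = 63 - 9*(-45 + d) = 63 + (405 - 9*d) = 468 - 9*d)
(k(66) - 3863)/(-42013 + 24551) = ((468 - 9*66) - 3863)/(-42013 + 24551) = ((468 - 594) - 3863)/(-17462) = (-126 - 3863)*(-1/17462) = -3989*(-1/17462) = 3989/17462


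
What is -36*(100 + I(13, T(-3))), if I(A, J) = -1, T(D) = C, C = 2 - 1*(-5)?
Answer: -3564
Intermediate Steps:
C = 7 (C = 2 + 5 = 7)
T(D) = 7
-36*(100 + I(13, T(-3))) = -36*(100 - 1) = -36*99 = -3564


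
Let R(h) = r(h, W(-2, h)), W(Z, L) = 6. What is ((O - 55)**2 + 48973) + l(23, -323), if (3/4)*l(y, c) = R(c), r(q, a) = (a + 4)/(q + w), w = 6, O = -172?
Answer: 95577362/951 ≈ 1.0050e+5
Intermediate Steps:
r(q, a) = (4 + a)/(6 + q) (r(q, a) = (a + 4)/(q + 6) = (4 + a)/(6 + q))
R(h) = 10/(6 + h) (R(h) = (4 + 6)/(6 + h) = 10/(6 + h))
l(y, c) = 40/(3*(6 + c)) (l(y, c) = 4*(10/(6 + c))/3 = 40/(3*(6 + c)))
((O - 55)**2 + 48973) + l(23, -323) = ((-172 - 55)**2 + 48973) + 40/(3*(6 - 323)) = ((-227)**2 + 48973) + (40/3)/(-317) = (51529 + 48973) + (40/3)*(-1/317) = 100502 - 40/951 = 95577362/951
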